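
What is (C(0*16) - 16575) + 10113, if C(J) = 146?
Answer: -6316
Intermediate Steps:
(C(0*16) - 16575) + 10113 = (146 - 16575) + 10113 = -16429 + 10113 = -6316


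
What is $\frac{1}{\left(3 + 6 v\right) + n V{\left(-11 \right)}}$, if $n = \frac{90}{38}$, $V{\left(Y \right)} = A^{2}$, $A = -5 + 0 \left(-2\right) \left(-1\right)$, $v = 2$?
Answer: $\frac{19}{1410} \approx 0.013475$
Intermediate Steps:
$A = -5$ ($A = -5 + 0 \left(-1\right) = -5 + 0 = -5$)
$V{\left(Y \right)} = 25$ ($V{\left(Y \right)} = \left(-5\right)^{2} = 25$)
$n = \frac{45}{19}$ ($n = 90 \cdot \frac{1}{38} = \frac{45}{19} \approx 2.3684$)
$\frac{1}{\left(3 + 6 v\right) + n V{\left(-11 \right)}} = \frac{1}{\left(3 + 6 \cdot 2\right) + \frac{45}{19} \cdot 25} = \frac{1}{\left(3 + 12\right) + \frac{1125}{19}} = \frac{1}{15 + \frac{1125}{19}} = \frac{1}{\frac{1410}{19}} = \frac{19}{1410}$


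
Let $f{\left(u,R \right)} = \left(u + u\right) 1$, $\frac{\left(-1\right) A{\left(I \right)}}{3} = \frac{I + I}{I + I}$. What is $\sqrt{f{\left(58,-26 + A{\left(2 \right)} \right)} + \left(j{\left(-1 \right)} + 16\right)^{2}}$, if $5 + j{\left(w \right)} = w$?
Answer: $6 \sqrt{6} \approx 14.697$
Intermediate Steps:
$A{\left(I \right)} = -3$ ($A{\left(I \right)} = - 3 \frac{I + I}{I + I} = - 3 \frac{2 I}{2 I} = - 3 \cdot 2 I \frac{1}{2 I} = \left(-3\right) 1 = -3$)
$j{\left(w \right)} = -5 + w$
$f{\left(u,R \right)} = 2 u$ ($f{\left(u,R \right)} = 2 u 1 = 2 u$)
$\sqrt{f{\left(58,-26 + A{\left(2 \right)} \right)} + \left(j{\left(-1 \right)} + 16\right)^{2}} = \sqrt{2 \cdot 58 + \left(\left(-5 - 1\right) + 16\right)^{2}} = \sqrt{116 + \left(-6 + 16\right)^{2}} = \sqrt{116 + 10^{2}} = \sqrt{116 + 100} = \sqrt{216} = 6 \sqrt{6}$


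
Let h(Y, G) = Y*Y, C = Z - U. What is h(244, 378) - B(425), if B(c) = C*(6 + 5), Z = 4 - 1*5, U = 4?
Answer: 59591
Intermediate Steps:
Z = -1 (Z = 4 - 5 = -1)
C = -5 (C = -1 - 1*4 = -1 - 4 = -5)
B(c) = -55 (B(c) = -5*(6 + 5) = -5*11 = -55)
h(Y, G) = Y²
h(244, 378) - B(425) = 244² - 1*(-55) = 59536 + 55 = 59591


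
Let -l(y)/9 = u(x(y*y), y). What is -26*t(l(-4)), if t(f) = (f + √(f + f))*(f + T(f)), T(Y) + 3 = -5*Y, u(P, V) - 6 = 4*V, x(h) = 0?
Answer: 849420 + 56628*√5 ≈ 9.7604e+5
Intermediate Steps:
u(P, V) = 6 + 4*V
T(Y) = -3 - 5*Y
l(y) = -54 - 36*y (l(y) = -9*(6 + 4*y) = -54 - 36*y)
t(f) = (-3 - 4*f)*(f + √2*√f) (t(f) = (f + √(f + f))*(f + (-3 - 5*f)) = (f + √(2*f))*(-3 - 4*f) = (f + √2*√f)*(-3 - 4*f) = (-3 - 4*f)*(f + √2*√f))
-26*t(l(-4)) = -26*(-4*(-54 - 36*(-4))² - 3*(-54 - 36*(-4)) - 4*√2*(-54 - 36*(-4))^(3/2) - 3*√2*√(-54 - 36*(-4))) = -26*(-4*(-54 + 144)² - 3*(-54 + 144) - 4*√2*(-54 + 144)^(3/2) - 3*√2*√(-54 + 144)) = -26*(-4*90² - 3*90 - 4*√2*90^(3/2) - 3*√2*√90) = -26*(-4*8100 - 270 - 4*√2*270*√10 - 3*√2*3*√10) = -26*(-32400 - 270 - 2160*√5 - 18*√5) = -26*(-32670 - 2178*√5) = 849420 + 56628*√5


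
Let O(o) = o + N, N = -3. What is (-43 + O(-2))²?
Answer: 2304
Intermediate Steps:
O(o) = -3 + o (O(o) = o - 3 = -3 + o)
(-43 + O(-2))² = (-43 + (-3 - 2))² = (-43 - 5)² = (-48)² = 2304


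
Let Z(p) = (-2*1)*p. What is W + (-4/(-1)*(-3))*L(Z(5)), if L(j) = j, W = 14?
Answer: 134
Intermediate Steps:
Z(p) = -2*p
W + (-4/(-1)*(-3))*L(Z(5)) = 14 + (-4/(-1)*(-3))*(-2*5) = 14 + (-4*(-1)*(-3))*(-10) = 14 + (4*(-3))*(-10) = 14 - 12*(-10) = 14 + 120 = 134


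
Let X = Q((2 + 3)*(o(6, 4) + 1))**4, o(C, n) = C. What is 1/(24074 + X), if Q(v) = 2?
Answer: 1/24090 ≈ 4.1511e-5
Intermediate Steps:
X = 16 (X = 2**4 = 16)
1/(24074 + X) = 1/(24074 + 16) = 1/24090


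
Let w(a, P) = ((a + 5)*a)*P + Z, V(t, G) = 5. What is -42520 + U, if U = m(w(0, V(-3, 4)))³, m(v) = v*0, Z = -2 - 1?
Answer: -42520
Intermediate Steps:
Z = -3
w(a, P) = -3 + P*a*(5 + a) (w(a, P) = ((a + 5)*a)*P - 3 = ((5 + a)*a)*P - 3 = (a*(5 + a))*P - 3 = P*a*(5 + a) - 3 = -3 + P*a*(5 + a))
m(v) = 0
U = 0 (U = 0³ = 0)
-42520 + U = -42520 + 0 = -42520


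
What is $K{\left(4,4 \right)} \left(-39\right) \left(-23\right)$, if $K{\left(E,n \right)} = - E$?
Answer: $-3588$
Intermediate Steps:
$K{\left(4,4 \right)} \left(-39\right) \left(-23\right) = \left(-1\right) 4 \left(-39\right) \left(-23\right) = \left(-4\right) \left(-39\right) \left(-23\right) = 156 \left(-23\right) = -3588$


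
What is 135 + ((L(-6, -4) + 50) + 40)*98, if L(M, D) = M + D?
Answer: 7975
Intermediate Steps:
L(M, D) = D + M
135 + ((L(-6, -4) + 50) + 40)*98 = 135 + (((-4 - 6) + 50) + 40)*98 = 135 + ((-10 + 50) + 40)*98 = 135 + (40 + 40)*98 = 135 + 80*98 = 135 + 7840 = 7975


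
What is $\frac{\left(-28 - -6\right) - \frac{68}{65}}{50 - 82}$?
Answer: $\frac{749}{1040} \approx 0.72019$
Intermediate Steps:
$\frac{\left(-28 - -6\right) - \frac{68}{65}}{50 - 82} = \frac{\left(-28 + 6\right) - \frac{68}{65}}{-32} = - \frac{-22 - \frac{68}{65}}{32} = \left(- \frac{1}{32}\right) \left(- \frac{1498}{65}\right) = \frac{749}{1040}$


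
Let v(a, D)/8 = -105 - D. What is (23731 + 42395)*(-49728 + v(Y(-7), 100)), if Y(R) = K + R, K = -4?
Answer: -3396760368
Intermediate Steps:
Y(R) = -4 + R
v(a, D) = -840 - 8*D (v(a, D) = 8*(-105 - D) = -840 - 8*D)
(23731 + 42395)*(-49728 + v(Y(-7), 100)) = (23731 + 42395)*(-49728 + (-840 - 8*100)) = 66126*(-49728 + (-840 - 800)) = 66126*(-49728 - 1640) = 66126*(-51368) = -3396760368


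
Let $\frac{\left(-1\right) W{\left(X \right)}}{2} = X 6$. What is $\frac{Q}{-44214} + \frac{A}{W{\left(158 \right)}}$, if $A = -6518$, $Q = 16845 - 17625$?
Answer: $\frac{24138811}{6985812} \approx 3.4554$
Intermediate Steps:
$W{\left(X \right)} = - 12 X$ ($W{\left(X \right)} = - 2 X 6 = - 2 \cdot 6 X = - 12 X$)
$Q = -780$ ($Q = 16845 - 17625 = -780$)
$\frac{Q}{-44214} + \frac{A}{W{\left(158 \right)}} = - \frac{780}{-44214} - \frac{6518}{\left(-12\right) 158} = \left(-780\right) \left(- \frac{1}{44214}\right) - \frac{6518}{-1896} = \frac{130}{7369} - - \frac{3259}{948} = \frac{130}{7369} + \frac{3259}{948} = \frac{24138811}{6985812}$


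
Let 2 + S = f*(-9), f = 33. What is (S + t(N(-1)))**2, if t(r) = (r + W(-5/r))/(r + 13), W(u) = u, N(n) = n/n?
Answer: 4389025/49 ≈ 89572.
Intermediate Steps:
N(n) = 1
t(r) = (r - 5/r)/(13 + r) (t(r) = (r - 5/r)/(r + 13) = (r - 5/r)/(13 + r))
S = -299 (S = -2 + 33*(-9) = -2 - 297 = -299)
(S + t(N(-1)))**2 = (-299 + (-5 + 1**2)/(1*(13 + 1)))**2 = (-299 + 1*(-5 + 1)/14)**2 = (-299 + 1*(1/14)*(-4))**2 = (-299 - 2/7)**2 = (-2095/7)**2 = 4389025/49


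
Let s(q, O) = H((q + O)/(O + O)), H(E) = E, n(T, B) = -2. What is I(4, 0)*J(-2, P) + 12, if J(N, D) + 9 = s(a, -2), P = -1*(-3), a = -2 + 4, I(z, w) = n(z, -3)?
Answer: 30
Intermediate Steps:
I(z, w) = -2
a = 2
P = 3
s(q, O) = (O + q)/(2*O) (s(q, O) = (q + O)/(O + O) = (O + q)/((2*O)) = (O + q)*(1/(2*O)) = (O + q)/(2*O))
J(N, D) = -9 (J(N, D) = -9 + (½)*(-2 + 2)/(-2) = -9 + (½)*(-½)*0 = -9 + 0 = -9)
I(4, 0)*J(-2, P) + 12 = -2*(-9) + 12 = 18 + 12 = 30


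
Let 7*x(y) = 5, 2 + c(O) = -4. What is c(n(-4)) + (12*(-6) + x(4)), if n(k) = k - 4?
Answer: -541/7 ≈ -77.286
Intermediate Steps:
n(k) = -4 + k
c(O) = -6 (c(O) = -2 - 4 = -6)
x(y) = 5/7 (x(y) = (⅐)*5 = 5/7)
c(n(-4)) + (12*(-6) + x(4)) = -6 + (12*(-6) + 5/7) = -6 + (-72 + 5/7) = -6 - 499/7 = -541/7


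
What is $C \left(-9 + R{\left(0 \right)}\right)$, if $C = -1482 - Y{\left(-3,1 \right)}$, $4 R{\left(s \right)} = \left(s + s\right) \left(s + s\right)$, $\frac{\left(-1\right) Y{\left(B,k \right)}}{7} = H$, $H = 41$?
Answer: $10755$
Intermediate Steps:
$Y{\left(B,k \right)} = -287$ ($Y{\left(B,k \right)} = \left(-7\right) 41 = -287$)
$R{\left(s \right)} = s^{2}$ ($R{\left(s \right)} = \frac{\left(s + s\right) \left(s + s\right)}{4} = \frac{2 s 2 s}{4} = \frac{4 s^{2}}{4} = s^{2}$)
$C = -1195$ ($C = -1482 - -287 = -1482 + 287 = -1195$)
$C \left(-9 + R{\left(0 \right)}\right) = - 1195 \left(-9 + 0^{2}\right) = - 1195 \left(-9 + 0\right) = \left(-1195\right) \left(-9\right) = 10755$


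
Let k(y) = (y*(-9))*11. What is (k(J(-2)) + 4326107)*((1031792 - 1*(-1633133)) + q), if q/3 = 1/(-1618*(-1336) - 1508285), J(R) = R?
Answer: 7532803891992425290/653363 ≈ 1.1529e+13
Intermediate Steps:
k(y) = -99*y (k(y) = -9*y*11 = -99*y)
q = 3/653363 (q = 3/(-1618*(-1336) - 1508285) = 3/(2161648 - 1508285) = 3/653363 ≈ 4.5916e-6)
(k(J(-2)) + 4326107)*((1031792 - 1*(-1633133)) + q) = (-99*(-2) + 4326107)*((1031792 - 1*(-1633133)) + 3/653363) = (198 + 4326107)*((1031792 + 1633133) + 3/653363) = 4326305*(2664925 + 3/653363) = 4326305*(1741163392778/653363) = 7532803891992425290/653363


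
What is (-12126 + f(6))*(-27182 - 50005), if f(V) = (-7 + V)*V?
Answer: 936432684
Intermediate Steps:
f(V) = V*(-7 + V)
(-12126 + f(6))*(-27182 - 50005) = (-12126 + 6*(-7 + 6))*(-27182 - 50005) = (-12126 + 6*(-1))*(-77187) = (-12126 - 6)*(-77187) = -12132*(-77187) = 936432684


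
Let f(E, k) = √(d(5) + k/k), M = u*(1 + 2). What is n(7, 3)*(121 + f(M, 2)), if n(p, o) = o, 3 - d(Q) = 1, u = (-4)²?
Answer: 363 + 3*√3 ≈ 368.20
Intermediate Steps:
u = 16
d(Q) = 2 (d(Q) = 3 - 1*1 = 3 - 1 = 2)
M = 48 (M = 16*(1 + 2) = 16*3 = 48)
f(E, k) = √3 (f(E, k) = √(2 + k/k) = √(2 + 1) = √3)
n(7, 3)*(121 + f(M, 2)) = 3*(121 + √3) = 363 + 3*√3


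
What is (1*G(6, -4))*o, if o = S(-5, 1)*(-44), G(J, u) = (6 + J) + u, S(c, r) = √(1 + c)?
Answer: -704*I ≈ -704.0*I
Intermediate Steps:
G(J, u) = 6 + J + u
o = -88*I (o = √(1 - 5)*(-44) = √(-4)*(-44) = (2*I)*(-44) = -88*I ≈ -88.0*I)
(1*G(6, -4))*o = (1*(6 + 6 - 4))*(-88*I) = (1*8)*(-88*I) = 8*(-88*I) = -704*I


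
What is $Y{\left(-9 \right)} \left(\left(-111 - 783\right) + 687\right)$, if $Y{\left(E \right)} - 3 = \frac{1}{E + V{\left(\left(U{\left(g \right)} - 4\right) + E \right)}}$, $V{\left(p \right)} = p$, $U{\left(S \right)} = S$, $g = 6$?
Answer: $- \frac{9729}{16} \approx -608.06$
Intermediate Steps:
$Y{\left(E \right)} = 3 + \frac{1}{2 + 2 E}$ ($Y{\left(E \right)} = 3 + \frac{1}{E + \left(\left(6 - 4\right) + E\right)} = 3 + \frac{1}{E + \left(2 + E\right)} = 3 + \frac{1}{2 + 2 E}$)
$Y{\left(-9 \right)} \left(\left(-111 - 783\right) + 687\right) = \frac{7 + 6 \left(-9\right)}{2 \left(1 - 9\right)} \left(\left(-111 - 783\right) + 687\right) = \frac{7 - 54}{2 \left(-8\right)} \left(-894 + 687\right) = \frac{1}{2} \left(- \frac{1}{8}\right) \left(-47\right) \left(-207\right) = \frac{47}{16} \left(-207\right) = - \frac{9729}{16}$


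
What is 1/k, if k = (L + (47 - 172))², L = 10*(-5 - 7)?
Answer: 1/60025 ≈ 1.6660e-5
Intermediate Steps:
L = -120 (L = 10*(-12) = -120)
k = 60025 (k = (-120 + (47 - 172))² = (-120 - 125)² = (-245)² = 60025)
1/k = 1/60025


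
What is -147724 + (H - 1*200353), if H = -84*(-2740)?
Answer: -117917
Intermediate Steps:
H = 230160
-147724 + (H - 1*200353) = -147724 + (230160 - 1*200353) = -147724 + (230160 - 200353) = -147724 + 29807 = -117917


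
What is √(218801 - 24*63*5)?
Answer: √211241 ≈ 459.61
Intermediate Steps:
√(218801 - 24*63*5) = √(218801 - 1512*5) = √(218801 - 7560) = √211241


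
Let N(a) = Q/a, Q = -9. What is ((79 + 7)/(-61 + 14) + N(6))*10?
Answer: -1565/47 ≈ -33.298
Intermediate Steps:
N(a) = -9/a
((79 + 7)/(-61 + 14) + N(6))*10 = ((79 + 7)/(-61 + 14) - 9/6)*10 = (86/(-47) - 9*⅙)*10 = (86*(-1/47) - 3/2)*10 = (-86/47 - 3/2)*10 = -313/94*10 = -1565/47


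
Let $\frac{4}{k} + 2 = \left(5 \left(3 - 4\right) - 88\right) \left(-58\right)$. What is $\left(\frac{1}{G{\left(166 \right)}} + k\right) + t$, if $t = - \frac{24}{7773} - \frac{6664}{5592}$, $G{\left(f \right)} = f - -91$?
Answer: $- \frac{746744298275}{627433357524} \approx -1.1902$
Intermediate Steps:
$G{\left(f \right)} = 91 + f$ ($G{\left(f \right)} = f + 91 = 91 + f$)
$t = - \frac{2163895}{1811109}$ ($t = \left(-24\right) \frac{1}{7773} - \frac{833}{699} = - \frac{8}{2591} - \frac{833}{699} = - \frac{2163895}{1811109} \approx -1.1948$)
$k = \frac{1}{1348}$ ($k = \frac{4}{-2 + \left(5 \left(3 - 4\right) - 88\right) \left(-58\right)} = \frac{4}{-2 + \left(5 \left(-1\right) - 88\right) \left(-58\right)} = \frac{4}{-2 + \left(-5 - 88\right) \left(-58\right)} = \frac{4}{-2 - -5394} = \frac{4}{-2 + 5394} = \frac{4}{5392} = 4 \cdot \frac{1}{5392} = \frac{1}{1348} \approx 0.00074184$)
$\left(\frac{1}{G{\left(166 \right)}} + k\right) + t = \left(\frac{1}{91 + 166} + \frac{1}{1348}\right) - \frac{2163895}{1811109} = \left(\frac{1}{257} + \frac{1}{1348}\right) - \frac{2163895}{1811109} = \frac{1605}{346436} - \frac{2163895}{1811109} = - \frac{746744298275}{627433357524}$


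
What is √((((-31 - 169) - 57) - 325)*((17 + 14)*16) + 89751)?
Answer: I*√198921 ≈ 446.01*I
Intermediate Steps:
√((((-31 - 169) - 57) - 325)*((17 + 14)*16) + 89751) = √(((-200 - 57) - 325)*(31*16) + 89751) = √((-257 - 325)*496 + 89751) = √(-582*496 + 89751) = √(-288672 + 89751) = √(-198921) = I*√198921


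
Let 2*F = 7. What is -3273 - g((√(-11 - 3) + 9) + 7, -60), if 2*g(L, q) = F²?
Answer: -26233/8 ≈ -3279.1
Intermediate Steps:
F = 7/2 (F = (½)*7 = 7/2 ≈ 3.5000)
g(L, q) = 49/8 (g(L, q) = (7/2)²/2 = (½)*(49/4) = 49/8)
-3273 - g((√(-11 - 3) + 9) + 7, -60) = -3273 - 1*49/8 = -3273 - 49/8 = -26233/8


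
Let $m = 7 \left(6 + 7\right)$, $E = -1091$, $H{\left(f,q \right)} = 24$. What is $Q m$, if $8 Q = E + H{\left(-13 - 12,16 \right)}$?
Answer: $- \frac{97097}{8} \approx -12137.0$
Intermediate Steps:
$Q = - \frac{1067}{8}$ ($Q = \frac{-1091 + 24}{8} = \frac{1}{8} \left(-1067\right) = - \frac{1067}{8} \approx -133.38$)
$m = 91$ ($m = 7 \cdot 13 = 91$)
$Q m = \left(- \frac{1067}{8}\right) 91 = - \frac{97097}{8}$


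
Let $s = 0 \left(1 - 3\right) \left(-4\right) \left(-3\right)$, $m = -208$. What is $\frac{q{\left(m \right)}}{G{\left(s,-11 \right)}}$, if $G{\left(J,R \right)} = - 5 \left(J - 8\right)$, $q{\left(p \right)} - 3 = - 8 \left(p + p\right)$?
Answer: $\frac{3331}{40} \approx 83.275$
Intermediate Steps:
$q{\left(p \right)} = 3 - 16 p$ ($q{\left(p \right)} = 3 - 8 \left(p + p\right) = 3 - 8 \cdot 2 p = 3 - 16 p$)
$s = 0$ ($s = 0 \left(\left(-2\right) \left(-4\right)\right) \left(-3\right) = 0 \cdot 8 \left(-3\right) = 0 \left(-3\right) = 0$)
$G{\left(J,R \right)} = 40 - 5 J$ ($G{\left(J,R \right)} = - 5 \left(-8 + J\right) = 40 - 5 J$)
$\frac{q{\left(m \right)}}{G{\left(s,-11 \right)}} = \frac{3 - -3328}{40 - 0} = \frac{3 + 3328}{40 + 0} = \frac{3331}{40}$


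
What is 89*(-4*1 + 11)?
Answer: 623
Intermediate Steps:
89*(-4*1 + 11) = 89*(-4 + 11) = 89*7 = 623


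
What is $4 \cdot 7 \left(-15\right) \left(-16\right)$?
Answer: $6720$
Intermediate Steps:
$4 \cdot 7 \left(-15\right) \left(-16\right) = 28 \left(-15\right) \left(-16\right) = \left(-420\right) \left(-16\right) = 6720$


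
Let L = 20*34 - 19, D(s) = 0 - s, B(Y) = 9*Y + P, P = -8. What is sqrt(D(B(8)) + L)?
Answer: sqrt(597) ≈ 24.434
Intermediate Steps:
B(Y) = -8 + 9*Y (B(Y) = 9*Y - 8 = -8 + 9*Y)
D(s) = -s
L = 661 (L = 680 - 19 = 661)
sqrt(D(B(8)) + L) = sqrt(-(-8 + 9*8) + 661) = sqrt(-(-8 + 72) + 661) = sqrt(-1*64 + 661) = sqrt(-64 + 661) = sqrt(597)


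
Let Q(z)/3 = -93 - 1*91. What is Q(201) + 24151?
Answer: 23599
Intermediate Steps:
Q(z) = -552 (Q(z) = 3*(-93 - 1*91) = 3*(-93 - 91) = 3*(-184) = -552)
Q(201) + 24151 = -552 + 24151 = 23599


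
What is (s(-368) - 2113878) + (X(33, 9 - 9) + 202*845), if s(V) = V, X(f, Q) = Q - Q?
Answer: -1943556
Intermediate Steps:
X(f, Q) = 0
(s(-368) - 2113878) + (X(33, 9 - 9) + 202*845) = (-368 - 2113878) + (0 + 202*845) = -2114246 + (0 + 170690) = -2114246 + 170690 = -1943556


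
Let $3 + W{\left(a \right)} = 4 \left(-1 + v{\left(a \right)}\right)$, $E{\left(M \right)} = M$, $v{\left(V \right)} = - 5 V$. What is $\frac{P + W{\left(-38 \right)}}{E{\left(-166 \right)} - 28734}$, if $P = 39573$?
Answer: $- \frac{20163}{14450} \approx -1.3954$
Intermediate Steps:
$W{\left(a \right)} = -7 - 20 a$ ($W{\left(a \right)} = -3 + 4 \left(-1 - 5 a\right) = -3 - \left(4 + 20 a\right) = -7 - 20 a$)
$\frac{P + W{\left(-38 \right)}}{E{\left(-166 \right)} - 28734} = \frac{39573 - -753}{-166 - 28734} = \frac{39573 + \left(-7 + 760\right)}{-28900} = \left(39573 + 753\right) \left(- \frac{1}{28900}\right) = 40326 \left(- \frac{1}{28900}\right) = - \frac{20163}{14450}$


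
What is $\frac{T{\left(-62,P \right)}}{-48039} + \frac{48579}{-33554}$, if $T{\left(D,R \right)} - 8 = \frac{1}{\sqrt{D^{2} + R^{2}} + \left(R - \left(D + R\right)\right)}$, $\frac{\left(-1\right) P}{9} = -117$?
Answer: $- \frac{2587910321929169}{1787289899038254} - \frac{\sqrt{1112653}}{53266075551} \approx -1.448$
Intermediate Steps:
$P = 1053$ ($P = \left(-9\right) \left(-117\right) = 1053$)
$T{\left(D,R \right)} = 8 + \frac{1}{\sqrt{D^{2} + R^{2}} - D}$ ($T{\left(D,R \right)} = 8 + \frac{1}{\sqrt{D^{2} + R^{2}} + \left(R - \left(D + R\right)\right)} = 8 + \frac{1}{\sqrt{D^{2} + R^{2}} - D}$)
$\frac{T{\left(-62,P \right)}}{-48039} + \frac{48579}{-33554} = \frac{\frac{1}{-62 - \sqrt{\left(-62\right)^{2} + 1053^{2}}} \left(-1 - 8 \sqrt{\left(-62\right)^{2} + 1053^{2}} + 8 \left(-62\right)\right)}{-48039} + \frac{48579}{-33554} = \frac{-1 - 8 \sqrt{3844 + 1108809} - 496}{-62 - \sqrt{3844 + 1108809}} \left(- \frac{1}{48039}\right) + 48579 \left(- \frac{1}{33554}\right) = \frac{-1 - 8 \sqrt{1112653} - 496}{-62 - \sqrt{1112653}} \left(- \frac{1}{48039}\right) - \frac{48579}{33554} = \frac{-497 - 8 \sqrt{1112653}}{-62 - \sqrt{1112653}} \left(- \frac{1}{48039}\right) - \frac{48579}{33554} = - \frac{-497 - 8 \sqrt{1112653}}{48039 \left(-62 - \sqrt{1112653}\right)} - \frac{48579}{33554} = - \frac{48579}{33554} - \frac{-497 - 8 \sqrt{1112653}}{48039 \left(-62 - \sqrt{1112653}\right)}$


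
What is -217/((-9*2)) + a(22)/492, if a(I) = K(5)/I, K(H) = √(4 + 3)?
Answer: 217/18 + √7/10824 ≈ 12.056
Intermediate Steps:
K(H) = √7
a(I) = √7/I
-217/((-9*2)) + a(22)/492 = -217/((-9*2)) + (√7/22)/492 = -217/(-18) + (√7*(1/22))*(1/492) = -217*(-1/18) + (√7/22)*(1/492) = 217/18 + √7/10824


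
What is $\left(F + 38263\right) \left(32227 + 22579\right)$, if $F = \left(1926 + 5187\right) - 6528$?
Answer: $2129103488$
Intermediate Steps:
$F = 585$ ($F = 7113 - 6528 = 585$)
$\left(F + 38263\right) \left(32227 + 22579\right) = \left(585 + 38263\right) \left(32227 + 22579\right) = 38848 \cdot 54806 = 2129103488$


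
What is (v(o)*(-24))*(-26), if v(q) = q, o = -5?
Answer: -3120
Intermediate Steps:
(v(o)*(-24))*(-26) = -5*(-24)*(-26) = 120*(-26) = -3120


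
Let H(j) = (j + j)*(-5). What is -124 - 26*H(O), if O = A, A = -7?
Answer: -1944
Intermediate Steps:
O = -7
H(j) = -10*j (H(j) = (2*j)*(-5) = -10*j)
-124 - 26*H(O) = -124 - (-260)*(-7) = -124 - 26*70 = -124 - 1820 = -1944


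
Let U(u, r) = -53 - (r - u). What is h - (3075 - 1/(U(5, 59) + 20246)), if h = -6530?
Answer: -193435094/20139 ≈ -9605.0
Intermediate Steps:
U(u, r) = -53 + u - r (U(u, r) = -53 + (u - r) = -53 + u - r)
h - (3075 - 1/(U(5, 59) + 20246)) = -6530 - (3075 - 1/((-53 + 5 - 1*59) + 20246)) = -6530 - (3075 - 1/((-53 + 5 - 59) + 20246)) = -6530 - (3075 - 1/(-107 + 20246)) = -6530 - (3075 - 1/20139) = -6530 - 1*61927424/20139 = -6530 - 61927424/20139 = -193435094/20139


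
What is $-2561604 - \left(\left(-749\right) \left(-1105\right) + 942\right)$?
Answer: $-3390191$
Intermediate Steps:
$-2561604 - \left(\left(-749\right) \left(-1105\right) + 942\right) = -2561604 - \left(827645 + 942\right) = -2561604 - 828587 = -3390191$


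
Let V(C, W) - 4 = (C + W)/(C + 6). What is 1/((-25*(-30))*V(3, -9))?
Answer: 1/2500 ≈ 0.00040000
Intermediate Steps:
V(C, W) = 4 + (C + W)/(6 + C) (V(C, W) = 4 + (C + W)/(C + 6) = 4 + (C + W)/(6 + C))
1/((-25*(-30))*V(3, -9)) = 1/((-25*(-30))*((24 - 9 + 5*3)/(6 + 3))) = 1/(750*((24 - 9 + 15)/9)) = 1/(750*((⅑)*30)) = 1/(750*(10/3)) = 1/2500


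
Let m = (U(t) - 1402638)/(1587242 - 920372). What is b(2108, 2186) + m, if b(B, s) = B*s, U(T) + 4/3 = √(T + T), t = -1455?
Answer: 4609491362881/1000305 + I*√2910/666870 ≈ 4.6081e+6 + 8.0892e-5*I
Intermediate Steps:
U(T) = -4/3 + √2*√T (U(T) = -4/3 + √(T + T) = -4/3 + √(2*T) = -4/3 + √2*√T)
m = -2103959/1000305 + I*√2910/666870 (m = ((-4/3 + √2*√(-1455)) - 1402638)/(1587242 - 920372) = ((-4/3 + √2*(I*√1455)) - 1402638)/666870 = ((-4/3 + I*√2910) - 1402638)*(1/666870) = (-4207918/3 + I*√2910)*(1/666870) = -2103959/1000305 + I*√2910/666870 ≈ -2.1033 + 8.0892e-5*I)
b(2108, 2186) + m = 2108*2186 + (-2103959/1000305 + I*√2910/666870) = 4608088 + (-2103959/1000305 + I*√2910/666870) = 4609491362881/1000305 + I*√2910/666870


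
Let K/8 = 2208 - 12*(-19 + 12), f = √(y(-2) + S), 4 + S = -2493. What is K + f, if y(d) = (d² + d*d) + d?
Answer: 18336 + I*√2491 ≈ 18336.0 + 49.91*I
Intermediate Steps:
y(d) = d + 2*d² (y(d) = (d² + d²) + d = 2*d² + d = d + 2*d²)
S = -2497 (S = -4 - 2493 = -2497)
f = I*√2491 (f = √(-2*(1 + 2*(-2)) - 2497) = √(-2*(1 - 4) - 2497) = √(-2*(-3) - 2497) = √(6 - 2497) = √(-2491) = I*√2491 ≈ 49.91*I)
K = 18336 (K = 8*(2208 - 12*(-19 + 12)) = 8*(2208 - 12*(-7)) = 8*(2208 - 1*(-84)) = 8*(2208 + 84) = 8*2292 = 18336)
K + f = 18336 + I*√2491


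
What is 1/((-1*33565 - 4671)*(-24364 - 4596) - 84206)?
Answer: 1/1107230354 ≈ 9.0315e-10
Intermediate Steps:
1/((-1*33565 - 4671)*(-24364 - 4596) - 84206) = 1/((-33565 - 4671)*(-28960) - 84206) = 1/(-38236*(-28960) - 84206) = 1/(1107314560 - 84206) = 1/1107230354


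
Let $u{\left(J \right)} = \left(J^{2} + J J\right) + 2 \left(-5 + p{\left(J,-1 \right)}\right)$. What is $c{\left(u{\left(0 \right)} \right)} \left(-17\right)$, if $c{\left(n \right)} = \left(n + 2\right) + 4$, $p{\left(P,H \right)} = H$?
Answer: $102$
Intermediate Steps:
$u{\left(J \right)} = -12 + 2 J^{2}$ ($u{\left(J \right)} = \left(J^{2} + J J\right) + 2 \left(-5 - 1\right) = \left(J^{2} + J^{2}\right) + 2 \left(-6\right) = 2 J^{2} - 12 = -12 + 2 J^{2}$)
$c{\left(n \right)} = 6 + n$ ($c{\left(n \right)} = \left(2 + n\right) + 4 = 6 + n$)
$c{\left(u{\left(0 \right)} \right)} \left(-17\right) = \left(6 - \left(12 - 2 \cdot 0^{2}\right)\right) \left(-17\right) = \left(6 + \left(-12 + 2 \cdot 0\right)\right) \left(-17\right) = \left(6 + \left(-12 + 0\right)\right) \left(-17\right) = \left(6 - 12\right) \left(-17\right) = \left(-6\right) \left(-17\right) = 102$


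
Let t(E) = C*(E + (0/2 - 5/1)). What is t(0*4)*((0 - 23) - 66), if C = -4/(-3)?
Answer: 1780/3 ≈ 593.33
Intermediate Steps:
C = 4/3 (C = -4*(-1/3) = 4/3 ≈ 1.3333)
t(E) = -20/3 + 4*E/3 (t(E) = 4*(E + (0/2 - 5/1))/3 = 4*(E + (0*(1/2) - 5*1))/3 = 4*(E + (0 - 5))/3 = 4*(E - 5)/3 = 4*(-5 + E)/3 = -20/3 + 4*E/3)
t(0*4)*((0 - 23) - 66) = (-20/3 + 4*(0*4)/3)*((0 - 23) - 66) = (-20/3 + (4/3)*0)*(-23 - 66) = (-20/3 + 0)*(-89) = -20/3*(-89) = 1780/3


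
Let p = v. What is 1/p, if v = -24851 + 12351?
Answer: -1/12500 ≈ -8.0000e-5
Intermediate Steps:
v = -12500
p = -12500
1/p = 1/(-12500) = -1/12500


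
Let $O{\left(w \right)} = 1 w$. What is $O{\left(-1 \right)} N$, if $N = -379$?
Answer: $379$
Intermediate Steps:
$O{\left(w \right)} = w$
$O{\left(-1 \right)} N = \left(-1\right) \left(-379\right) = 379$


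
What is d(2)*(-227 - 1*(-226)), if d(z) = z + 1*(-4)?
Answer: 2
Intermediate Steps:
d(z) = -4 + z (d(z) = z - 4 = -4 + z)
d(2)*(-227 - 1*(-226)) = (-4 + 2)*(-227 - 1*(-226)) = -2*(-227 + 226) = -2*(-1) = 2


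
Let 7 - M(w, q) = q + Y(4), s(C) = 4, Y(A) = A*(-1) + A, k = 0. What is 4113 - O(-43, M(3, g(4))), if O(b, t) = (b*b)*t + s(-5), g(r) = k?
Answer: -8834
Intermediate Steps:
Y(A) = 0 (Y(A) = -A + A = 0)
g(r) = 0
M(w, q) = 7 - q (M(w, q) = 7 - (q + 0) = 7 - q)
O(b, t) = 4 + t*b**2 (O(b, t) = (b*b)*t + 4 = b**2*t + 4 = t*b**2 + 4 = 4 + t*b**2)
4113 - O(-43, M(3, g(4))) = 4113 - (4 + (7 - 1*0)*(-43)**2) = 4113 - (4 + (7 + 0)*1849) = 4113 - (4 + 7*1849) = 4113 - (4 + 12943) = 4113 - 1*12947 = 4113 - 12947 = -8834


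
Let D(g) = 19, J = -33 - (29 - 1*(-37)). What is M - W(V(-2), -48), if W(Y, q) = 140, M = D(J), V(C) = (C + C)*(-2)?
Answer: -121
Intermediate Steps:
J = -99 (J = -33 - (29 + 37) = -33 - 1*66 = -33 - 66 = -99)
V(C) = -4*C (V(C) = (2*C)*(-2) = -4*C)
M = 19
M - W(V(-2), -48) = 19 - 1*140 = 19 - 140 = -121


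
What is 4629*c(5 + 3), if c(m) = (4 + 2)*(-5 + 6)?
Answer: 27774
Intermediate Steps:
c(m) = 6 (c(m) = 6*1 = 6)
4629*c(5 + 3) = 4629*6 = 27774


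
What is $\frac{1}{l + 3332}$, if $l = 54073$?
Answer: $\frac{1}{57405} \approx 1.742 \cdot 10^{-5}$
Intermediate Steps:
$\frac{1}{l + 3332} = \frac{1}{54073 + 3332} = \frac{1}{57405}$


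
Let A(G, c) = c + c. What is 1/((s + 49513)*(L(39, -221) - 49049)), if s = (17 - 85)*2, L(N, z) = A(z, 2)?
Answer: -1/2421694965 ≈ -4.1293e-10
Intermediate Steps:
A(G, c) = 2*c
L(N, z) = 4 (L(N, z) = 2*2 = 4)
s = -136 (s = -68*2 = -136)
1/((s + 49513)*(L(39, -221) - 49049)) = 1/((-136 + 49513)*(4 - 49049)) = 1/(49377*(-49045)) = 1/(-2421694965) = -1/2421694965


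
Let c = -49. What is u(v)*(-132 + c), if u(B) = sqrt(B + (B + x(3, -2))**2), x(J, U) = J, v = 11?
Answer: -543*sqrt(23) ≈ -2604.1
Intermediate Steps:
u(B) = sqrt(B + (3 + B)**2) (u(B) = sqrt(B + (B + 3)**2) = sqrt(B + (3 + B)**2))
u(v)*(-132 + c) = sqrt(11 + (3 + 11)**2)*(-132 - 49) = sqrt(11 + 14**2)*(-181) = sqrt(11 + 196)*(-181) = sqrt(207)*(-181) = (3*sqrt(23))*(-181) = -543*sqrt(23)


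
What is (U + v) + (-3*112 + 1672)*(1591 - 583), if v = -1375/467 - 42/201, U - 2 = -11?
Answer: 42136140568/31289 ≈ 1.3467e+6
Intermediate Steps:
U = -9 (U = 2 - 11 = -9)
v = -98663/31289 (v = -1375*1/467 - 42*1/201 = -1375/467 - 14/67 = -98663/31289 ≈ -3.1533)
(U + v) + (-3*112 + 1672)*(1591 - 583) = (-9 - 98663/31289) + (-3*112 + 1672)*(1591 - 583) = -380264/31289 + (-336 + 1672)*1008 = -380264/31289 + 1336*1008 = -380264/31289 + 1346688 = 42136140568/31289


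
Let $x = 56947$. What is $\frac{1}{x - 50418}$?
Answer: $\frac{1}{6529} \approx 0.00015316$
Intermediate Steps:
$\frac{1}{x - 50418} = \frac{1}{56947 - 50418} = \frac{1}{6529}$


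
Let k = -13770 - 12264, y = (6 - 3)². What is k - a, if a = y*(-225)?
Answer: -24009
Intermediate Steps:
y = 9 (y = 3² = 9)
k = -26034
a = -2025 (a = 9*(-225) = -2025)
k - a = -26034 - 1*(-2025) = -26034 + 2025 = -24009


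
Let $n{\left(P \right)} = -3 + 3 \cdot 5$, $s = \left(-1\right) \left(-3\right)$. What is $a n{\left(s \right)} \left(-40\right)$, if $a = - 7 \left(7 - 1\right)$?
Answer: $20160$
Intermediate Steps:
$a = -42$ ($a = \left(-7\right) 6 = -42$)
$s = 3$
$n{\left(P \right)} = 12$ ($n{\left(P \right)} = -3 + 15 = 12$)
$a n{\left(s \right)} \left(-40\right) = \left(-42\right) 12 \left(-40\right) = \left(-504\right) \left(-40\right) = 20160$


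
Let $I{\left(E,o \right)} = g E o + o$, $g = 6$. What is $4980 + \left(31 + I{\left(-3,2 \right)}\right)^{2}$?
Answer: $4989$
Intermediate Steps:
$I{\left(E,o \right)} = o + 6 E o$ ($I{\left(E,o \right)} = 6 E o + o = o + 6 E o$)
$4980 + \left(31 + I{\left(-3,2 \right)}\right)^{2} = 4980 + \left(31 + 2 \left(1 + 6 \left(-3\right)\right)\right)^{2} = 4980 + \left(31 + 2 \left(1 - 18\right)\right)^{2} = 4980 + \left(31 + 2 \left(-17\right)\right)^{2} = 4980 + \left(31 - 34\right)^{2} = 4980 + \left(-3\right)^{2} = 4980 + 9 = 4989$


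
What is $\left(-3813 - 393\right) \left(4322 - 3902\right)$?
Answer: $-1766520$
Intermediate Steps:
$\left(-3813 - 393\right) \left(4322 - 3902\right) = \left(-3813 - 393\right) 420 = \left(-4206\right) 420 = -1766520$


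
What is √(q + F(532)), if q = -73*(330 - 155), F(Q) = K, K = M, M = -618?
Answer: I*√13393 ≈ 115.73*I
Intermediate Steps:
K = -618
F(Q) = -618
q = -12775 (q = -73*175 = -12775)
√(q + F(532)) = √(-12775 - 618) = √(-13393) = I*√13393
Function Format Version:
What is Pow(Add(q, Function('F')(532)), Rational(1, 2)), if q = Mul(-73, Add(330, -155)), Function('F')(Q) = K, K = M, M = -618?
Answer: Mul(I, Pow(13393, Rational(1, 2))) ≈ Mul(115.73, I)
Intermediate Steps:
K = -618
Function('F')(Q) = -618
q = -12775 (q = Mul(-73, 175) = -12775)
Pow(Add(q, Function('F')(532)), Rational(1, 2)) = Pow(Add(-12775, -618), Rational(1, 2)) = Pow(-13393, Rational(1, 2)) = Mul(I, Pow(13393, Rational(1, 2)))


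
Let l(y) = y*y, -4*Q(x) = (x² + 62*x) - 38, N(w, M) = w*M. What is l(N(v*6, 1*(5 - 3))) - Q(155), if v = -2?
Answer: 35901/4 ≈ 8975.3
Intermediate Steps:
N(w, M) = M*w
Q(x) = 19/2 - 31*x/2 - x²/4 (Q(x) = -((x² + 62*x) - 38)/4 = -(-38 + x² + 62*x)/4 = 19/2 - 31*x/2 - x²/4)
l(y) = y²
l(N(v*6, 1*(5 - 3))) - Q(155) = ((1*(5 - 3))*(-2*6))² - (19/2 - 31/2*155 - ¼*155²) = ((1*2)*(-12))² - (19/2 - 4805/2 - ¼*24025) = (2*(-12))² - (19/2 - 4805/2 - 24025/4) = (-24)² - 1*(-33597/4) = 576 + 33597/4 = 35901/4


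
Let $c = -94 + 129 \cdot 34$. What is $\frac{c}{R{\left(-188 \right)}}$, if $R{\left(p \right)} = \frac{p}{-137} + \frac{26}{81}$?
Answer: $\frac{23814162}{9395} \approx 2534.8$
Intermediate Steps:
$R{\left(p \right)} = \frac{26}{81} - \frac{p}{137}$ ($R{\left(p \right)} = p \left(- \frac{1}{137}\right) + 26 \cdot \frac{1}{81} = - \frac{p}{137} + \frac{26}{81} = \frac{26}{81} - \frac{p}{137}$)
$c = 4292$ ($c = -94 + 4386 = 4292$)
$\frac{c}{R{\left(-188 \right)}} = \frac{4292}{\frac{26}{81} - - \frac{188}{137}} = \frac{4292}{\frac{26}{81} + \frac{188}{137}} = \frac{4292}{\frac{18790}{11097}} = 4292 \cdot \frac{11097}{18790} = \frac{23814162}{9395}$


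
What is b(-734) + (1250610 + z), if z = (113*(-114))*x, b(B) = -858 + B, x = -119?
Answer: 2781976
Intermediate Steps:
z = 1532958 (z = (113*(-114))*(-119) = -12882*(-119) = 1532958)
b(-734) + (1250610 + z) = (-858 - 734) + (1250610 + 1532958) = -1592 + 2783568 = 2781976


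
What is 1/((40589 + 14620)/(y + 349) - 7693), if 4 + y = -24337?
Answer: -23992/184625665 ≈ -0.00012995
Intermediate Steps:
y = -24341 (y = -4 - 24337 = -24341)
1/((40589 + 14620)/(y + 349) - 7693) = 1/((40589 + 14620)/(-24341 + 349) - 7693) = 1/(55209/(-23992) - 7693) = 1/(55209*(-1/23992) - 7693) = 1/(-55209/23992 - 7693) = 1/(-184625665/23992) = -23992/184625665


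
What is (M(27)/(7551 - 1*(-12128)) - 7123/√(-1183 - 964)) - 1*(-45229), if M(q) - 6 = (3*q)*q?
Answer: 890063684/19679 + 7123*I*√2147/2147 ≈ 45229.0 + 153.73*I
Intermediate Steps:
M(q) = 6 + 3*q² (M(q) = 6 + (3*q)*q = 6 + 3*q²)
(M(27)/(7551 - 1*(-12128)) - 7123/√(-1183 - 964)) - 1*(-45229) = ((6 + 3*27²)/(7551 - 1*(-12128)) - 7123/√(-1183 - 964)) - 1*(-45229) = ((6 + 3*729)/(7551 + 12128) - 7123*(-I*√2147/2147)) + 45229 = ((6 + 2187)/19679 - 7123*(-I*√2147/2147)) + 45229 = (2193*(1/19679) - (-7123)*I*√2147/2147) + 45229 = (2193/19679 + 7123*I*√2147/2147) + 45229 = 890063684/19679 + 7123*I*√2147/2147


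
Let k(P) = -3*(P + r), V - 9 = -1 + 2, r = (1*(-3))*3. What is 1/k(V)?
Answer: -1/3 ≈ -0.33333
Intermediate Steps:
r = -9 (r = -3*3 = -9)
V = 10 (V = 9 + (-1 + 2) = 9 + 1 = 10)
k(P) = 27 - 3*P (k(P) = -3*(P - 9) = -3*(-9 + P) = 27 - 3*P)
1/k(V) = 1/(27 - 3*10) = 1/(27 - 30) = 1/(-3) = -1/3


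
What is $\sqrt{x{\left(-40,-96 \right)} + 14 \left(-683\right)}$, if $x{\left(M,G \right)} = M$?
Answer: $i \sqrt{9602} \approx 97.99 i$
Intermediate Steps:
$\sqrt{x{\left(-40,-96 \right)} + 14 \left(-683\right)} = \sqrt{-40 + 14 \left(-683\right)} = \sqrt{-40 - 9562} = \sqrt{-9602} = i \sqrt{9602}$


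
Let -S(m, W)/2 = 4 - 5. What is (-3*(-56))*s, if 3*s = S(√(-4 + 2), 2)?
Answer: 112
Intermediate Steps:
S(m, W) = 2 (S(m, W) = -2*(4 - 5) = -2*(-1) = 2)
s = ⅔ (s = (⅓)*2 = ⅔ ≈ 0.66667)
(-3*(-56))*s = -3*(-56)*(⅔) = 168*(⅔) = 112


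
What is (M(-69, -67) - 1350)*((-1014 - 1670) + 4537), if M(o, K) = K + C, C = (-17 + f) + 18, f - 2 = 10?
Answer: -2601612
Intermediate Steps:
f = 12 (f = 2 + 10 = 12)
C = 13 (C = (-17 + 12) + 18 = -5 + 18 = 13)
M(o, K) = 13 + K (M(o, K) = K + 13 = 13 + K)
(M(-69, -67) - 1350)*((-1014 - 1670) + 4537) = ((13 - 67) - 1350)*((-1014 - 1670) + 4537) = (-54 - 1350)*(-2684 + 4537) = -1404*1853 = -2601612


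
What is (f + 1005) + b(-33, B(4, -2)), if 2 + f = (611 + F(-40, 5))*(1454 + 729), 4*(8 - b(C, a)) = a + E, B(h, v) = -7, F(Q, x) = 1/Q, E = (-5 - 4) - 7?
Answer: 53391007/40 ≈ 1.3348e+6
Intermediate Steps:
E = -16 (E = -9 - 7 = -16)
b(C, a) = 12 - a/4 (b(C, a) = 8 - (a - 16)/4 = 8 - (-16 + a)/4 = 8 + (4 - a/4) = 12 - a/4)
f = 53350257/40 (f = -2 + (611 + 1/(-40))*(1454 + 729) = -2 + (611 - 1/40)*2183 = -2 + (24439/40)*2183 = -2 + 53350337/40 = 53350257/40 ≈ 1.3338e+6)
(f + 1005) + b(-33, B(4, -2)) = (53350257/40 + 1005) + (12 - ¼*(-7)) = 53390457/40 + (12 + 7/4) = 53390457/40 + 55/4 = 53391007/40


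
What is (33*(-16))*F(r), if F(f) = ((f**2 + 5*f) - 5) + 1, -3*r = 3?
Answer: 4224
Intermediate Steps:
r = -1 (r = -1/3*3 = -1)
F(f) = -4 + f**2 + 5*f (F(f) = (-5 + f**2 + 5*f) + 1 = -4 + f**2 + 5*f)
(33*(-16))*F(r) = (33*(-16))*(-4 + (-1)**2 + 5*(-1)) = -528*(-4 + 1 - 5) = -528*(-8) = 4224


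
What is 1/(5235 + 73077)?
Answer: 1/78312 ≈ 1.2769e-5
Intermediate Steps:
1/(5235 + 73077) = 1/78312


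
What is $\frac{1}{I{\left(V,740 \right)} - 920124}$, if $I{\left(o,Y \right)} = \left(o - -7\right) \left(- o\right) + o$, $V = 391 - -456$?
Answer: $- \frac{1}{1642615} \approx -6.0879 \cdot 10^{-7}$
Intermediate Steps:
$V = 847$ ($V = 391 + 456 = 847$)
$I{\left(o,Y \right)} = o - o \left(7 + o\right)$ ($I{\left(o,Y \right)} = \left(o + 7\right) \left(- o\right) + o = \left(7 + o\right) \left(- o\right) + o = - o \left(7 + o\right) + o = o - o \left(7 + o\right)$)
$\frac{1}{I{\left(V,740 \right)} - 920124} = \frac{1}{\left(-1\right) 847 \left(6 + 847\right) - 920124} = \frac{1}{\left(-1\right) 847 \cdot 853 - 920124} = \frac{1}{-722491 - 920124} = \frac{1}{-1642615} = - \frac{1}{1642615}$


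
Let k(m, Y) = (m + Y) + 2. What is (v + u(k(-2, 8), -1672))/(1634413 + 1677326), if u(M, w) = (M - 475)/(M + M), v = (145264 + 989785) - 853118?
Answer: 4510429/52987824 ≈ 0.085122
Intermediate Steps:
v = 281931 (v = 1135049 - 853118 = 281931)
k(m, Y) = 2 + Y + m (k(m, Y) = (Y + m) + 2 = 2 + Y + m)
u(M, w) = (-475 + M)/(2*M) (u(M, w) = (-475 + M)/((2*M)) = (-475 + M)*(1/(2*M)) = (-475 + M)/(2*M))
(v + u(k(-2, 8), -1672))/(1634413 + 1677326) = (281931 + (-475 + (2 + 8 - 2))/(2*(2 + 8 - 2)))/(1634413 + 1677326) = (281931 + (1/2)*(-475 + 8)/8)/3311739 = (281931 + (1/2)*(1/8)*(-467))*(1/3311739) = (281931 - 467/16)*(1/3311739) = (4510429/16)*(1/3311739) = 4510429/52987824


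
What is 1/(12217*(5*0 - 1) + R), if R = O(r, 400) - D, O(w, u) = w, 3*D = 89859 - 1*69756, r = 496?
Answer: -1/18422 ≈ -5.4283e-5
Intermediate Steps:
D = 6701 (D = (89859 - 1*69756)/3 = (89859 - 69756)/3 = (1/3)*20103 = 6701)
R = -6205 (R = 496 - 1*6701 = 496 - 6701 = -6205)
1/(12217*(5*0 - 1) + R) = 1/(12217*(5*0 - 1) - 6205) = 1/(12217*(0 - 1) - 6205) = 1/(12217*(-1) - 6205) = 1/(-12217 - 6205) = 1/(-18422) = -1/18422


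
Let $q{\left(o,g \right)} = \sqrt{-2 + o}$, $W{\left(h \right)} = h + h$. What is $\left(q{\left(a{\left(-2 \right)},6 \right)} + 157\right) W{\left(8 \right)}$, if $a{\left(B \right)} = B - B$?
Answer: $2512 + 16 i \sqrt{2} \approx 2512.0 + 22.627 i$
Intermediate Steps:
$W{\left(h \right)} = 2 h$
$a{\left(B \right)} = 0$
$\left(q{\left(a{\left(-2 \right)},6 \right)} + 157\right) W{\left(8 \right)} = \left(\sqrt{-2 + 0} + 157\right) 2 \cdot 8 = \left(\sqrt{-2} + 157\right) 16 = \left(i \sqrt{2} + 157\right) 16 = \left(157 + i \sqrt{2}\right) 16 = 2512 + 16 i \sqrt{2}$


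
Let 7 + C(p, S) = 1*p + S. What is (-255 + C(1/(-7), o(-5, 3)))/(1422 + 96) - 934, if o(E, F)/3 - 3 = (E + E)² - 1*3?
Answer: -9924419/10626 ≈ -933.97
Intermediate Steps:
o(E, F) = 12*E² (o(E, F) = 9 + 3*((E + E)² - 1*3) = 9 + 3*((2*E)² - 3) = 9 + 3*(4*E² - 3) = 9 + 3*(-3 + 4*E²) = 9 + (-9 + 12*E²) = 12*E²)
C(p, S) = -7 + S + p (C(p, S) = -7 + (1*p + S) = -7 + (p + S) = -7 + (S + p) = -7 + S + p)
(-255 + C(1/(-7), o(-5, 3)))/(1422 + 96) - 934 = (-255 + (-7 + 12*(-5)² + 1/(-7)))/(1422 + 96) - 934 = (-255 + (-7 + 12*25 - ⅐))/1518 - 934 = (-255 + (-7 + 300 - ⅐))*(1/1518) - 934 = (-255 + 2050/7)*(1/1518) - 934 = (265/7)*(1/1518) - 934 = 265/10626 - 934 = -9924419/10626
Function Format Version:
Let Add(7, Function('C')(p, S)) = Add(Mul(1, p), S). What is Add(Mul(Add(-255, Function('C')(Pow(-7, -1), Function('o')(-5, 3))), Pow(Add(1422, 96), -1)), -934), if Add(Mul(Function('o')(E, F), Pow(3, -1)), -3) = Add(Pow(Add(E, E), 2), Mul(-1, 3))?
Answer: Rational(-9924419, 10626) ≈ -933.97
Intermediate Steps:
Function('o')(E, F) = Mul(12, Pow(E, 2)) (Function('o')(E, F) = Add(9, Mul(3, Add(Pow(Add(E, E), 2), Mul(-1, 3)))) = Add(9, Mul(3, Add(Pow(Mul(2, E), 2), -3))) = Add(9, Mul(3, Add(Mul(4, Pow(E, 2)), -3))) = Add(9, Mul(3, Add(-3, Mul(4, Pow(E, 2))))) = Add(9, Add(-9, Mul(12, Pow(E, 2)))) = Mul(12, Pow(E, 2)))
Function('C')(p, S) = Add(-7, S, p) (Function('C')(p, S) = Add(-7, Add(Mul(1, p), S)) = Add(-7, Add(p, S)) = Add(-7, Add(S, p)) = Add(-7, S, p))
Add(Mul(Add(-255, Function('C')(Pow(-7, -1), Function('o')(-5, 3))), Pow(Add(1422, 96), -1)), -934) = Add(Mul(Add(-255, Add(-7, Mul(12, Pow(-5, 2)), Pow(-7, -1))), Pow(Add(1422, 96), -1)), -934) = Add(Mul(Add(-255, Add(-7, Mul(12, 25), Rational(-1, 7))), Pow(1518, -1)), -934) = Add(Mul(Add(-255, Add(-7, 300, Rational(-1, 7))), Rational(1, 1518)), -934) = Add(Mul(Add(-255, Rational(2050, 7)), Rational(1, 1518)), -934) = Add(Mul(Rational(265, 7), Rational(1, 1518)), -934) = Add(Rational(265, 10626), -934) = Rational(-9924419, 10626)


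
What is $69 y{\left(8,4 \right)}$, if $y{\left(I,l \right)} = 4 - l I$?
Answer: $-1932$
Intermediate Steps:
$y{\left(I,l \right)} = 4 - I l$
$69 y{\left(8,4 \right)} = 69 \left(4 - 8 \cdot 4\right) = 69 \left(4 - 32\right) = 69 \left(-28\right) = -1932$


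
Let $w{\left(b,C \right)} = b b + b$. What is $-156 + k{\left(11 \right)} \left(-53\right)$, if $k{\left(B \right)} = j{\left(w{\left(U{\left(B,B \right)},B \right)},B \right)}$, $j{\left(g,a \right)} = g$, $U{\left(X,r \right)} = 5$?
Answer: $-1746$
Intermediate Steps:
$w{\left(b,C \right)} = b + b^{2}$ ($w{\left(b,C \right)} = b^{2} + b = b + b^{2}$)
$k{\left(B \right)} = 30$ ($k{\left(B \right)} = 5 \left(1 + 5\right) = 5 \cdot 6 = 30$)
$-156 + k{\left(11 \right)} \left(-53\right) = -156 + 30 \left(-53\right) = -156 - 1590 = -1746$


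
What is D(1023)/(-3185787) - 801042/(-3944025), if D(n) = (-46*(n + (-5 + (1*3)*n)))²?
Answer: -15488670397042894/1396091508075 ≈ -11094.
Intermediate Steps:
D(n) = (230 - 184*n)² (D(n) = (-46*(n + (-5 + 3*n)))² = (-46*(-5 + 4*n))² = (230 - 184*n)²)
D(1023)/(-3185787) - 801042/(-3944025) = (2116*(-5 + 4*1023)²)/(-3185787) - 801042/(-3944025) = (2116*(-5 + 4092)²)*(-1/3185787) - 801042*(-1/3944025) = (2116*4087²)*(-1/3185787) + 267014/1314675 = (2116*16703569)*(-1/3185787) + 267014/1314675 = 35344752004*(-1/3185787) + 267014/1314675 = -35344752004/3185787 + 267014/1314675 = -15488670397042894/1396091508075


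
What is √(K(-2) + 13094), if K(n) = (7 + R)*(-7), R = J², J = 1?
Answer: √13038 ≈ 114.18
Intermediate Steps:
R = 1 (R = 1² = 1)
K(n) = -56 (K(n) = (7 + 1)*(-7) = 8*(-7) = -56)
√(K(-2) + 13094) = √(-56 + 13094) = √13038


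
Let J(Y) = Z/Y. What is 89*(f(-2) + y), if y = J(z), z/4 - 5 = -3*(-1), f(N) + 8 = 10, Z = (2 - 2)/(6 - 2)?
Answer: 178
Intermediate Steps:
Z = 0 (Z = 0/4 = 0*(¼) = 0)
f(N) = 2 (f(N) = -8 + 10 = 2)
z = 32 (z = 20 + 4*(-3*(-1)) = 20 + 4*3 = 20 + 12 = 32)
J(Y) = 0 (J(Y) = 0/Y = 0)
y = 0
89*(f(-2) + y) = 89*(2 + 0) = 89*2 = 178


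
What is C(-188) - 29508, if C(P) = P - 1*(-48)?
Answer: -29648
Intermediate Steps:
C(P) = 48 + P (C(P) = P + 48 = 48 + P)
C(-188) - 29508 = (48 - 188) - 29508 = -140 - 29508 = -29648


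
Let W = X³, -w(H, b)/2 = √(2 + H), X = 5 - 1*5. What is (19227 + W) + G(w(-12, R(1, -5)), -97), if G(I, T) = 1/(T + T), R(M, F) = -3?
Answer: 3730037/194 ≈ 19227.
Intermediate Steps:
X = 0 (X = 5 - 5 = 0)
w(H, b) = -2*√(2 + H)
W = 0 (W = 0³ = 0)
G(I, T) = 1/(2*T)
(19227 + W) + G(w(-12, R(1, -5)), -97) = (19227 + 0) + (½)/(-97) = 19227 + (½)*(-1/97) = 19227 - 1/194 = 3730037/194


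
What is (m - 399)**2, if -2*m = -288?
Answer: 65025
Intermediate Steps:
m = 144 (m = -1/2*(-288) = 144)
(m - 399)**2 = (144 - 399)**2 = (-255)**2 = 65025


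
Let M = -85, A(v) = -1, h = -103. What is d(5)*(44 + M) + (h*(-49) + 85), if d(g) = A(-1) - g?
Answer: 5378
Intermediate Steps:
d(g) = -1 - g
d(5)*(44 + M) + (h*(-49) + 85) = (-1 - 1*5)*(44 - 85) + (-103*(-49) + 85) = (-1 - 5)*(-41) + (5047 + 85) = -6*(-41) + 5132 = 246 + 5132 = 5378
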